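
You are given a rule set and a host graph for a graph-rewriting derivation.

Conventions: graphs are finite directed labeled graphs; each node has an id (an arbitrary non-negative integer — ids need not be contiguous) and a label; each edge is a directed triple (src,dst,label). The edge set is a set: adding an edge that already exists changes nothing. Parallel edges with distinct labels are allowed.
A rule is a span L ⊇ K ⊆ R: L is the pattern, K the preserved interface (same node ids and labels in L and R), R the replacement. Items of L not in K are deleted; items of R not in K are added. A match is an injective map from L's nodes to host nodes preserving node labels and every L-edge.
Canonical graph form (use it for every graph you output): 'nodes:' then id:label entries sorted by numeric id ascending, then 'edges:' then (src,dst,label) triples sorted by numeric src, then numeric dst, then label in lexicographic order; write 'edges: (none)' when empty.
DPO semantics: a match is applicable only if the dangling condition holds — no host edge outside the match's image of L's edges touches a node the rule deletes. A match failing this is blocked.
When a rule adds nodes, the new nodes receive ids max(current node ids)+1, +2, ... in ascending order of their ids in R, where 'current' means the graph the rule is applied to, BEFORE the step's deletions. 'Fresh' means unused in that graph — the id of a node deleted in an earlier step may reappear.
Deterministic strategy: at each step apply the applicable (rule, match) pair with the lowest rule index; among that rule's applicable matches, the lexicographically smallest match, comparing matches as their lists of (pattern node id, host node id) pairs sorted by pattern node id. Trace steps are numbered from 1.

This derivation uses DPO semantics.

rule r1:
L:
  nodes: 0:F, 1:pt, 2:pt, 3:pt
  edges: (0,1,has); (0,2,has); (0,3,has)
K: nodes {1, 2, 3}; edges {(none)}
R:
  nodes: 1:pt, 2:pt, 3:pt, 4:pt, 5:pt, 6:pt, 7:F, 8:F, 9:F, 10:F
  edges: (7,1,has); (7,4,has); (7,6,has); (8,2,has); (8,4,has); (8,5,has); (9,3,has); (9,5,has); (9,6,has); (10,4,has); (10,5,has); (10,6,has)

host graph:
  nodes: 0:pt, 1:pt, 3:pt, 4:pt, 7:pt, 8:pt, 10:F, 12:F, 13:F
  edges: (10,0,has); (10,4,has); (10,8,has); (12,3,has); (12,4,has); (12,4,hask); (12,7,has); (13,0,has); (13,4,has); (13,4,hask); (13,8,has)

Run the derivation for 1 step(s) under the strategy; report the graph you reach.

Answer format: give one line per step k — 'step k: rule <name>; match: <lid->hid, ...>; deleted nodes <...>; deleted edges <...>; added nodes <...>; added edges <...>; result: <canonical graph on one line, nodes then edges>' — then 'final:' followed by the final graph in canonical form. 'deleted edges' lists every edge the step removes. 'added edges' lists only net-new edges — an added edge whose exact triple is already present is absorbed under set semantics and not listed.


step 1: rule r1; match: 0->10, 1->0, 2->4, 3->8; deleted nodes 10; deleted edges (10,0,has); (10,4,has); (10,8,has); added nodes 14, 15, 16, 17, 18, 19, 20; added edges (17,0,has); (17,14,has); (17,16,has); (18,4,has); (18,14,has); (18,15,has); (19,8,has); (19,15,has); (19,16,has); (20,14,has); (20,15,has); (20,16,has); result: nodes: 0:pt, 1:pt, 3:pt, 4:pt, 7:pt, 8:pt, 12:F, 13:F, 14:pt, 15:pt, 16:pt, 17:F, 18:F, 19:F, 20:F edges: (12,3,has); (12,4,has); (12,4,hask); (12,7,has); (13,0,has); (13,4,has); (13,4,hask); (13,8,has); (17,0,has); (17,14,has); (17,16,has); (18,4,has); (18,14,has); (18,15,has); (19,8,has); (19,15,has); (19,16,has); (20,14,has); (20,15,has); (20,16,has)
final:
nodes: 0:pt, 1:pt, 3:pt, 4:pt, 7:pt, 8:pt, 12:F, 13:F, 14:pt, 15:pt, 16:pt, 17:F, 18:F, 19:F, 20:F
edges: (12,3,has); (12,4,has); (12,4,hask); (12,7,has); (13,0,has); (13,4,has); (13,4,hask); (13,8,has); (17,0,has); (17,14,has); (17,16,has); (18,4,has); (18,14,has); (18,15,has); (19,8,has); (19,15,has); (19,16,has); (20,14,has); (20,15,has); (20,16,has)


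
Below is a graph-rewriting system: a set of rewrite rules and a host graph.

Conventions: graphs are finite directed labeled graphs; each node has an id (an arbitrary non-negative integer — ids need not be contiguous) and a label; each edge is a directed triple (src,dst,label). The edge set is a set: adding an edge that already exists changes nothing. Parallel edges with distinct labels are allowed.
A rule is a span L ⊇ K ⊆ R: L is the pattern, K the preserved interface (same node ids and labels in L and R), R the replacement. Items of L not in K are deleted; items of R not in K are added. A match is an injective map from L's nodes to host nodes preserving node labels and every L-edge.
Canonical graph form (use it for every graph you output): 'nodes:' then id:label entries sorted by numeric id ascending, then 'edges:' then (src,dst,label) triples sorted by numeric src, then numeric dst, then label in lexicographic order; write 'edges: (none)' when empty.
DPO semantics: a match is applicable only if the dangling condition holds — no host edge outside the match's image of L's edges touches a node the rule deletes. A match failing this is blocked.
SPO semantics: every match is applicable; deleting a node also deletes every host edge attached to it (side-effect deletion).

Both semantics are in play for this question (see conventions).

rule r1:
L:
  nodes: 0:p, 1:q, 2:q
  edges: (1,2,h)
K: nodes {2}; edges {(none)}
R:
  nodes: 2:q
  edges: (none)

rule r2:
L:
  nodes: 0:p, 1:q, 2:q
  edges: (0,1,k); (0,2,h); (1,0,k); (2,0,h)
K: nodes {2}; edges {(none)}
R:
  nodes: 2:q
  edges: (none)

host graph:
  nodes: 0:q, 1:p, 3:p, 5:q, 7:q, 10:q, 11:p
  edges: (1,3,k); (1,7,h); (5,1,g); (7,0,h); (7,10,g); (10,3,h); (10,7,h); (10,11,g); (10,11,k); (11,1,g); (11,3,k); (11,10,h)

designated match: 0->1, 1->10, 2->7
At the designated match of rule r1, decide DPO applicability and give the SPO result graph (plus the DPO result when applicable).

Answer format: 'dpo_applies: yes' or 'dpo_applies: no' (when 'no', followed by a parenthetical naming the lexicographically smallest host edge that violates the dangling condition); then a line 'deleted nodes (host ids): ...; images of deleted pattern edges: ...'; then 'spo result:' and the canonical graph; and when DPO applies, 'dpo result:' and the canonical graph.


dpo_applies: no
(the rule deletes node 1, which keeps host edge (1,3,k) outside the match image — the dangling condition fails, DPO blocks; SPO proceeds and side-deletes such edges)
deleted nodes (host ids): 1, 10; images of deleted pattern edges: (10,7,h)
spo result:
nodes: 0:q, 3:p, 5:q, 7:q, 11:p
edges: (7,0,h); (11,3,k)


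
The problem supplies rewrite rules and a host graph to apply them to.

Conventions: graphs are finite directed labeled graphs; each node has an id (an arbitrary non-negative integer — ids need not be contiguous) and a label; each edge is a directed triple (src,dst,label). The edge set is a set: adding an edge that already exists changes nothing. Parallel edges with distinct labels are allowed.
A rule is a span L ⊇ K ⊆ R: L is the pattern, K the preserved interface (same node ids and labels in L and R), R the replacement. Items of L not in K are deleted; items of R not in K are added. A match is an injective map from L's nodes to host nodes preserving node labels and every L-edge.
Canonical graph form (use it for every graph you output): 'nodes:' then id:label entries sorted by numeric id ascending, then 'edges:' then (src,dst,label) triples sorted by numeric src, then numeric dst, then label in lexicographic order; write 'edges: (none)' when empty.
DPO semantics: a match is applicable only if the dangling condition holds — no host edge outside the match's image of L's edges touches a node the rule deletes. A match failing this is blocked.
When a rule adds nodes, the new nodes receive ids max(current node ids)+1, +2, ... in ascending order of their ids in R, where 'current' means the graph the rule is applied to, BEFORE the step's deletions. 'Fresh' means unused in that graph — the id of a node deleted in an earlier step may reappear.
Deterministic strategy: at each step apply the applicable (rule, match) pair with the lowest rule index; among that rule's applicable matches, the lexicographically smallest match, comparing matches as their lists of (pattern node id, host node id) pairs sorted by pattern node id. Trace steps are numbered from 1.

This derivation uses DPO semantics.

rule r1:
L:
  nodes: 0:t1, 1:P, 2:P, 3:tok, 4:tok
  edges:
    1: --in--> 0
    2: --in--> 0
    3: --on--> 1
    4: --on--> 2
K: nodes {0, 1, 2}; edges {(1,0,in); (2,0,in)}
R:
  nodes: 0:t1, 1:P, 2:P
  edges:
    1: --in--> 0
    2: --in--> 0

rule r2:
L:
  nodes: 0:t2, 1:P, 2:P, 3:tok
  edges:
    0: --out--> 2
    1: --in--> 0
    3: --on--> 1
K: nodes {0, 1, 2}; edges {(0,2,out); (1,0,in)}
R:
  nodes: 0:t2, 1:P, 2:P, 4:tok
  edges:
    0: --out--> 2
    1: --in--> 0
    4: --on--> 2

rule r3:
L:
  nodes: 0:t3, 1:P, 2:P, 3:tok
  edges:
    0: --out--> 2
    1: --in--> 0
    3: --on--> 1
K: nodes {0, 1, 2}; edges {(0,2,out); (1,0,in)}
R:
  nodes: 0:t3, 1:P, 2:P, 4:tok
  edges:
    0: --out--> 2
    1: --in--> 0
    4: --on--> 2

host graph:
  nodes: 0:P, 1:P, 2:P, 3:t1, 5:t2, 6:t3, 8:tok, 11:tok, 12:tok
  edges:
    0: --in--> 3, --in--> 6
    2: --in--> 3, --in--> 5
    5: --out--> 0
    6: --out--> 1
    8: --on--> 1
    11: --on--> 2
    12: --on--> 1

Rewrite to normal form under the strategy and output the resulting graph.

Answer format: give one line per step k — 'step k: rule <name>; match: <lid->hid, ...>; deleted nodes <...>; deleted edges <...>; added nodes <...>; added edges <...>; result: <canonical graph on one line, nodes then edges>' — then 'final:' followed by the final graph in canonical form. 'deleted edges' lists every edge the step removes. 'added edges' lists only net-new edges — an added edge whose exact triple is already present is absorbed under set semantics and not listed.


step 1: rule r2; match: 0->5, 1->2, 2->0, 3->11; deleted nodes 11; deleted edges (11,2,on); added nodes 13; added edges (13,0,on); result: nodes: 0:P, 1:P, 2:P, 3:t1, 5:t2, 6:t3, 8:tok, 12:tok, 13:tok edges: (0,3,in); (0,6,in); (2,3,in); (2,5,in); (5,0,out); (6,1,out); (8,1,on); (12,1,on); (13,0,on)
step 2: rule r3; match: 0->6, 1->0, 2->1, 3->13; deleted nodes 13; deleted edges (13,0,on); added nodes 14; added edges (14,1,on); result: nodes: 0:P, 1:P, 2:P, 3:t1, 5:t2, 6:t3, 8:tok, 12:tok, 14:tok edges: (0,3,in); (0,6,in); (2,3,in); (2,5,in); (5,0,out); (6,1,out); (8,1,on); (12,1,on); (14,1,on)
final:
nodes: 0:P, 1:P, 2:P, 3:t1, 5:t2, 6:t3, 8:tok, 12:tok, 14:tok
edges: (0,3,in); (0,6,in); (2,3,in); (2,5,in); (5,0,out); (6,1,out); (8,1,on); (12,1,on); (14,1,on)


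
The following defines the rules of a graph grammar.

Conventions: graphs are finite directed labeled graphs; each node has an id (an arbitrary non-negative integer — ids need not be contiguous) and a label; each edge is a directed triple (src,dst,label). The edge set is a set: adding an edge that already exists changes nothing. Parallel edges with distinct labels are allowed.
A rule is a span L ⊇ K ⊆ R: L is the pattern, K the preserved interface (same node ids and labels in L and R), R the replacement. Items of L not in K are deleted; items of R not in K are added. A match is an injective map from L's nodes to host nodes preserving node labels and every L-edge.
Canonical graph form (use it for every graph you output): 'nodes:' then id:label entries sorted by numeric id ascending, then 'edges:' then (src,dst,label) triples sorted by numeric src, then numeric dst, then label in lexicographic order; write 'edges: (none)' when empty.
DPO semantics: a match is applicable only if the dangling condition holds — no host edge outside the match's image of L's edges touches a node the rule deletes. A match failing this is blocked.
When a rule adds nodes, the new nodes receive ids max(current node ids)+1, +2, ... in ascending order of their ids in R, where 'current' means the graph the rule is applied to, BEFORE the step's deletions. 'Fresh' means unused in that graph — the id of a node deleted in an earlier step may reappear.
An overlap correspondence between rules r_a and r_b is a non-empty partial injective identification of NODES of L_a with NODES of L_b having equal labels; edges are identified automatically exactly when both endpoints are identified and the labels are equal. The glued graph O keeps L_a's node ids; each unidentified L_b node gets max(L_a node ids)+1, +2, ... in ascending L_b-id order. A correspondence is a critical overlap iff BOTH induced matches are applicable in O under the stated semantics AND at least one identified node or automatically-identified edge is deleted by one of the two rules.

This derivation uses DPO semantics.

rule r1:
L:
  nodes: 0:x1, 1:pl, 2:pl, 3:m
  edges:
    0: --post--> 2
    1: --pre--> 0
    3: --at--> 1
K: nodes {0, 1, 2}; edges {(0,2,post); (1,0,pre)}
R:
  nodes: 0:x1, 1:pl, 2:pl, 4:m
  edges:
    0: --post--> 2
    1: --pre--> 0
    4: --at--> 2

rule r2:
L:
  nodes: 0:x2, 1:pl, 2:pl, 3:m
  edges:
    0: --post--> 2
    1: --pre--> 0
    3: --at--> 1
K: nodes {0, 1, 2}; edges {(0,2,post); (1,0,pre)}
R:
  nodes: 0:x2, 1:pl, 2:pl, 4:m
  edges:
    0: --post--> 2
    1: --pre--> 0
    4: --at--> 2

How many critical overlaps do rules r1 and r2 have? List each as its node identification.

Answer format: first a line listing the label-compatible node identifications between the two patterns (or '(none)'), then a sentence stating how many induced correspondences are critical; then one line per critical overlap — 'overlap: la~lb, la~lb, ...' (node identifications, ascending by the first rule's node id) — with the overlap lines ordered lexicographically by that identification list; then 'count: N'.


label-compatible node identifications between L(r1) and L(r2): 1~1, 1~2, 2~1, 2~2, 3~3
2 of the induced correspondences are critical overlaps of r1 and r2.
overlap: 1~1, 2~2, 3~3
overlap: 1~1, 3~3
count: 2


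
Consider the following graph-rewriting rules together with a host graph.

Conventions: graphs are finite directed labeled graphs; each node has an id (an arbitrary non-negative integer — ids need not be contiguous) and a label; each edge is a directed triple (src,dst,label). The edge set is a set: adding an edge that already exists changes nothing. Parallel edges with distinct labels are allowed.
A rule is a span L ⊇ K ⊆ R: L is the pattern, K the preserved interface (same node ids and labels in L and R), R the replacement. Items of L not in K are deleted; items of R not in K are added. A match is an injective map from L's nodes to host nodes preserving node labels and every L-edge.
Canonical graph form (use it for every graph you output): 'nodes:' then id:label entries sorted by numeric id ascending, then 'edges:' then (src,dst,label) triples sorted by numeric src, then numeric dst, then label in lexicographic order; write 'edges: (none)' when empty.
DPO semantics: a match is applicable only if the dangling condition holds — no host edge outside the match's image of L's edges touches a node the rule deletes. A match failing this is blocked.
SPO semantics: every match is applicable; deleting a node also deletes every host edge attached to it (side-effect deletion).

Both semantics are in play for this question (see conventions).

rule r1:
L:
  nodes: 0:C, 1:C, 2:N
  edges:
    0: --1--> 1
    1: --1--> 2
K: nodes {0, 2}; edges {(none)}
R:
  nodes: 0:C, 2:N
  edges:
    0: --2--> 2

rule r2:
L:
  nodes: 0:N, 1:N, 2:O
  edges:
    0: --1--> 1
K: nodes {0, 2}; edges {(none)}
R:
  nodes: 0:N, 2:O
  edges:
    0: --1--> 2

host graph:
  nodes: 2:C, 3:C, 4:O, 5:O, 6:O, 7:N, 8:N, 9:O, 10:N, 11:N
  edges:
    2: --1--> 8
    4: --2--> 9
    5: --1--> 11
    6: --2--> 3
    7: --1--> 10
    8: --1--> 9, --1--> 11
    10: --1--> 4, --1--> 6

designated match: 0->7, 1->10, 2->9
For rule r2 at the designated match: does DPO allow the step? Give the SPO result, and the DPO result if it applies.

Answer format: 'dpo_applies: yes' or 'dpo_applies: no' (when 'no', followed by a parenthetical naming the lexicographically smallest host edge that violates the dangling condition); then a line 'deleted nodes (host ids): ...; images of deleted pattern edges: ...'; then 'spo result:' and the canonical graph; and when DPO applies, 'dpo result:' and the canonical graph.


dpo_applies: no
(the rule deletes node 10, which keeps host edge (10,4,1) outside the match image — the dangling condition fails, DPO blocks; SPO proceeds and side-deletes such edges)
deleted nodes (host ids): 10; images of deleted pattern edges: (7,10,1)
spo result:
nodes: 2:C, 3:C, 4:O, 5:O, 6:O, 7:N, 8:N, 9:O, 11:N
edges: (2,8,1); (4,9,2); (5,11,1); (6,3,2); (7,9,1); (8,9,1); (8,11,1)


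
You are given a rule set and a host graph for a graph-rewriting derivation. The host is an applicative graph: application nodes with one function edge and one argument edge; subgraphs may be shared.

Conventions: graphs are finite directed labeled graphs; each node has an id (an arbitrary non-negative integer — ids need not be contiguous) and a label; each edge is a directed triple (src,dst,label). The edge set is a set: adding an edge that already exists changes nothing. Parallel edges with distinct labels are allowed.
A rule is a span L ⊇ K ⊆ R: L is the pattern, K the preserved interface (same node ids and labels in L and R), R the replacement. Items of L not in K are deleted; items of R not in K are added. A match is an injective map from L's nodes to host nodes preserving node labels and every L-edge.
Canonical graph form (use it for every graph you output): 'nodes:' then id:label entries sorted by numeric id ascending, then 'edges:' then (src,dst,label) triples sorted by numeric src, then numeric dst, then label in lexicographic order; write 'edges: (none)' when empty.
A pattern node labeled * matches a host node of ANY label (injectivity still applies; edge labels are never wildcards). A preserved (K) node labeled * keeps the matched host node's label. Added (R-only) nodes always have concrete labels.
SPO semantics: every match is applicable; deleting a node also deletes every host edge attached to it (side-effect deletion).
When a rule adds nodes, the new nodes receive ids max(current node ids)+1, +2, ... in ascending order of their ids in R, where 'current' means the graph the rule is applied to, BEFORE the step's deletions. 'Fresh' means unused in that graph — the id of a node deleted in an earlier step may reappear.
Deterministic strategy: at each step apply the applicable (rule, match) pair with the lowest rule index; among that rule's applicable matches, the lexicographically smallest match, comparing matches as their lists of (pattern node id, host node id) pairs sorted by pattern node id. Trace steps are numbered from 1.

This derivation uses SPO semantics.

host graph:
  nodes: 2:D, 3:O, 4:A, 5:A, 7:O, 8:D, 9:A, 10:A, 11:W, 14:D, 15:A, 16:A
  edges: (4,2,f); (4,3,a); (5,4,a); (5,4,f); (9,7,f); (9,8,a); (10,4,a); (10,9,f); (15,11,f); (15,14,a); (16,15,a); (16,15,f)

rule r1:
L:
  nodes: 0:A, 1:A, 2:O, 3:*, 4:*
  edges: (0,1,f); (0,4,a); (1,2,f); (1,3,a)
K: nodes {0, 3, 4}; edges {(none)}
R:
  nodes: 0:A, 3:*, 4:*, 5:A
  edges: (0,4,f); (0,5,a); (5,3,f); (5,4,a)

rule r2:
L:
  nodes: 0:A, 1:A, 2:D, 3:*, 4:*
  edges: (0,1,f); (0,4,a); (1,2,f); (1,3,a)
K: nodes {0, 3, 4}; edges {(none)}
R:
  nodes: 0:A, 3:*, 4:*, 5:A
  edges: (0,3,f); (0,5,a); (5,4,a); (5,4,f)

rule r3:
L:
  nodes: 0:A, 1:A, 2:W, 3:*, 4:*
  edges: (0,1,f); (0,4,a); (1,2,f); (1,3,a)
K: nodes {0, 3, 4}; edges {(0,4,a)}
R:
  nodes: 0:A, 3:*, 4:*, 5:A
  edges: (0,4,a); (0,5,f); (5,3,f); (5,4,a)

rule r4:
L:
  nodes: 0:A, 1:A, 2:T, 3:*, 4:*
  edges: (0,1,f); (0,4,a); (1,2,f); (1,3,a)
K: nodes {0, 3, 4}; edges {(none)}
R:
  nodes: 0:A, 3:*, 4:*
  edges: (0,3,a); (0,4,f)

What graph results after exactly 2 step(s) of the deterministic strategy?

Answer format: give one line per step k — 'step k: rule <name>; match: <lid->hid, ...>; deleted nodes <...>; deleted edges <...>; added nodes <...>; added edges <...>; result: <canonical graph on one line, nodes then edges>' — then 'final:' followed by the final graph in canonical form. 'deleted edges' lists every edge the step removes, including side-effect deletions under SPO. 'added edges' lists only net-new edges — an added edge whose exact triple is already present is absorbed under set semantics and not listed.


step 1: rule r1; match: 0->10, 1->9, 2->7, 3->8, 4->4; deleted nodes 7, 9; deleted edges (9,7,f); (9,8,a); (10,4,a); (10,9,f); added nodes 17; added edges (10,4,f); (10,17,a); (17,4,a); (17,8,f); result: nodes: 2:D, 3:O, 4:A, 5:A, 8:D, 10:A, 11:W, 14:D, 15:A, 16:A, 17:A edges: (4,2,f); (4,3,a); (5,4,a); (5,4,f); (10,4,f); (10,17,a); (15,11,f); (15,14,a); (16,15,a); (16,15,f); (17,4,a); (17,8,f)
step 2: rule r2; match: 0->10, 1->4, 2->2, 3->3, 4->17; deleted nodes 2, 4; deleted edges (4,2,f); (4,3,a); (5,4,a); (5,4,f); (10,4,f); (10,17,a); (17,4,a); added nodes 18; added edges (10,3,f); (10,18,a); (18,17,a); (18,17,f); result: nodes: 3:O, 5:A, 8:D, 10:A, 11:W, 14:D, 15:A, 16:A, 17:A, 18:A edges: (10,3,f); (10,18,a); (15,11,f); (15,14,a); (16,15,a); (16,15,f); (17,8,f); (18,17,a); (18,17,f)
final:
nodes: 3:O, 5:A, 8:D, 10:A, 11:W, 14:D, 15:A, 16:A, 17:A, 18:A
edges: (10,3,f); (10,18,a); (15,11,f); (15,14,a); (16,15,a); (16,15,f); (17,8,f); (18,17,a); (18,17,f)


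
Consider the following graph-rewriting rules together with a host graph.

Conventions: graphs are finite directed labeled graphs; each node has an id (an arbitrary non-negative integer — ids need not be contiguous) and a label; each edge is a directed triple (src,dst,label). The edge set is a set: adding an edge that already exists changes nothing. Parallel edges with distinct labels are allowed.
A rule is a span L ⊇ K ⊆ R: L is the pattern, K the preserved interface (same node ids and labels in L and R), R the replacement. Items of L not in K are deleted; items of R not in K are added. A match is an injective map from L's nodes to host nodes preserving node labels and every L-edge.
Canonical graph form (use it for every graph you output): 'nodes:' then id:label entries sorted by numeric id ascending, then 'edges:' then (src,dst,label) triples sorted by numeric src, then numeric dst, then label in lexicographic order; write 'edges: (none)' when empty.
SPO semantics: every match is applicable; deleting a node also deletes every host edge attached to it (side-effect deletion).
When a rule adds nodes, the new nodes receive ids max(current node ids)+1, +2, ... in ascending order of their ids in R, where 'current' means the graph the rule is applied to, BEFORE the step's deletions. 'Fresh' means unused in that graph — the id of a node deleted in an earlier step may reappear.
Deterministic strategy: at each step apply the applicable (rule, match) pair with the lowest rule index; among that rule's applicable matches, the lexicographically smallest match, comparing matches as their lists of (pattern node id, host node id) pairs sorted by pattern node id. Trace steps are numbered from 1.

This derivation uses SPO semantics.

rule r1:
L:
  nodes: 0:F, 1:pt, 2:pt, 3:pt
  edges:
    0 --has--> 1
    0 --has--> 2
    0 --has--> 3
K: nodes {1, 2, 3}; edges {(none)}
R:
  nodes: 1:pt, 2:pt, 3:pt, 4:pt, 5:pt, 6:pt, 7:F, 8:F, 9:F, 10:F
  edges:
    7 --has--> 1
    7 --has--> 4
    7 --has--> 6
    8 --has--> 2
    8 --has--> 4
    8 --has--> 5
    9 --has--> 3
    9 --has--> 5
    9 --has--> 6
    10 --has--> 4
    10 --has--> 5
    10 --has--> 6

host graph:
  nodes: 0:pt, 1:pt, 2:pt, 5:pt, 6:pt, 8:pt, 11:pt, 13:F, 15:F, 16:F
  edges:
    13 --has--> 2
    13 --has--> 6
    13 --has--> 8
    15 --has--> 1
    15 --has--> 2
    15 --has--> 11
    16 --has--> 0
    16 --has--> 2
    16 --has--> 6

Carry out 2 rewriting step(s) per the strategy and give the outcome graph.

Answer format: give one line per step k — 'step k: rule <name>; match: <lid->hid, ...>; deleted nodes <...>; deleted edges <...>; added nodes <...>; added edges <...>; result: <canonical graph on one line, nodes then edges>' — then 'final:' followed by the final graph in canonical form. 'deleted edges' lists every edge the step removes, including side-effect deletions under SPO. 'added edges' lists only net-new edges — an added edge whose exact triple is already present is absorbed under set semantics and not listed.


step 1: rule r1; match: 0->13, 1->2, 2->6, 3->8; deleted nodes 13; deleted edges (13,2,has); (13,6,has); (13,8,has); added nodes 17, 18, 19, 20, 21, 22, 23; added edges (20,2,has); (20,17,has); (20,19,has); (21,6,has); (21,17,has); (21,18,has); (22,8,has); (22,18,has); (22,19,has); (23,17,has); (23,18,has); (23,19,has); result: nodes: 0:pt, 1:pt, 2:pt, 5:pt, 6:pt, 8:pt, 11:pt, 15:F, 16:F, 17:pt, 18:pt, 19:pt, 20:F, 21:F, 22:F, 23:F edges: (15,1,has); (15,2,has); (15,11,has); (16,0,has); (16,2,has); (16,6,has); (20,2,has); (20,17,has); (20,19,has); (21,6,has); (21,17,has); (21,18,has); (22,8,has); (22,18,has); (22,19,has); (23,17,has); (23,18,has); (23,19,has)
step 2: rule r1; match: 0->15, 1->1, 2->2, 3->11; deleted nodes 15; deleted edges (15,1,has); (15,2,has); (15,11,has); added nodes 24, 25, 26, 27, 28, 29, 30; added edges (27,1,has); (27,24,has); (27,26,has); (28,2,has); (28,24,has); (28,25,has); (29,11,has); (29,25,has); (29,26,has); (30,24,has); (30,25,has); (30,26,has); result: nodes: 0:pt, 1:pt, 2:pt, 5:pt, 6:pt, 8:pt, 11:pt, 16:F, 17:pt, 18:pt, 19:pt, 20:F, 21:F, 22:F, 23:F, 24:pt, 25:pt, 26:pt, 27:F, 28:F, 29:F, 30:F edges: (16,0,has); (16,2,has); (16,6,has); (20,2,has); (20,17,has); (20,19,has); (21,6,has); (21,17,has); (21,18,has); (22,8,has); (22,18,has); (22,19,has); (23,17,has); (23,18,has); (23,19,has); (27,1,has); (27,24,has); (27,26,has); (28,2,has); (28,24,has); (28,25,has); (29,11,has); (29,25,has); (29,26,has); (30,24,has); (30,25,has); (30,26,has)
final:
nodes: 0:pt, 1:pt, 2:pt, 5:pt, 6:pt, 8:pt, 11:pt, 16:F, 17:pt, 18:pt, 19:pt, 20:F, 21:F, 22:F, 23:F, 24:pt, 25:pt, 26:pt, 27:F, 28:F, 29:F, 30:F
edges: (16,0,has); (16,2,has); (16,6,has); (20,2,has); (20,17,has); (20,19,has); (21,6,has); (21,17,has); (21,18,has); (22,8,has); (22,18,has); (22,19,has); (23,17,has); (23,18,has); (23,19,has); (27,1,has); (27,24,has); (27,26,has); (28,2,has); (28,24,has); (28,25,has); (29,11,has); (29,25,has); (29,26,has); (30,24,has); (30,25,has); (30,26,has)


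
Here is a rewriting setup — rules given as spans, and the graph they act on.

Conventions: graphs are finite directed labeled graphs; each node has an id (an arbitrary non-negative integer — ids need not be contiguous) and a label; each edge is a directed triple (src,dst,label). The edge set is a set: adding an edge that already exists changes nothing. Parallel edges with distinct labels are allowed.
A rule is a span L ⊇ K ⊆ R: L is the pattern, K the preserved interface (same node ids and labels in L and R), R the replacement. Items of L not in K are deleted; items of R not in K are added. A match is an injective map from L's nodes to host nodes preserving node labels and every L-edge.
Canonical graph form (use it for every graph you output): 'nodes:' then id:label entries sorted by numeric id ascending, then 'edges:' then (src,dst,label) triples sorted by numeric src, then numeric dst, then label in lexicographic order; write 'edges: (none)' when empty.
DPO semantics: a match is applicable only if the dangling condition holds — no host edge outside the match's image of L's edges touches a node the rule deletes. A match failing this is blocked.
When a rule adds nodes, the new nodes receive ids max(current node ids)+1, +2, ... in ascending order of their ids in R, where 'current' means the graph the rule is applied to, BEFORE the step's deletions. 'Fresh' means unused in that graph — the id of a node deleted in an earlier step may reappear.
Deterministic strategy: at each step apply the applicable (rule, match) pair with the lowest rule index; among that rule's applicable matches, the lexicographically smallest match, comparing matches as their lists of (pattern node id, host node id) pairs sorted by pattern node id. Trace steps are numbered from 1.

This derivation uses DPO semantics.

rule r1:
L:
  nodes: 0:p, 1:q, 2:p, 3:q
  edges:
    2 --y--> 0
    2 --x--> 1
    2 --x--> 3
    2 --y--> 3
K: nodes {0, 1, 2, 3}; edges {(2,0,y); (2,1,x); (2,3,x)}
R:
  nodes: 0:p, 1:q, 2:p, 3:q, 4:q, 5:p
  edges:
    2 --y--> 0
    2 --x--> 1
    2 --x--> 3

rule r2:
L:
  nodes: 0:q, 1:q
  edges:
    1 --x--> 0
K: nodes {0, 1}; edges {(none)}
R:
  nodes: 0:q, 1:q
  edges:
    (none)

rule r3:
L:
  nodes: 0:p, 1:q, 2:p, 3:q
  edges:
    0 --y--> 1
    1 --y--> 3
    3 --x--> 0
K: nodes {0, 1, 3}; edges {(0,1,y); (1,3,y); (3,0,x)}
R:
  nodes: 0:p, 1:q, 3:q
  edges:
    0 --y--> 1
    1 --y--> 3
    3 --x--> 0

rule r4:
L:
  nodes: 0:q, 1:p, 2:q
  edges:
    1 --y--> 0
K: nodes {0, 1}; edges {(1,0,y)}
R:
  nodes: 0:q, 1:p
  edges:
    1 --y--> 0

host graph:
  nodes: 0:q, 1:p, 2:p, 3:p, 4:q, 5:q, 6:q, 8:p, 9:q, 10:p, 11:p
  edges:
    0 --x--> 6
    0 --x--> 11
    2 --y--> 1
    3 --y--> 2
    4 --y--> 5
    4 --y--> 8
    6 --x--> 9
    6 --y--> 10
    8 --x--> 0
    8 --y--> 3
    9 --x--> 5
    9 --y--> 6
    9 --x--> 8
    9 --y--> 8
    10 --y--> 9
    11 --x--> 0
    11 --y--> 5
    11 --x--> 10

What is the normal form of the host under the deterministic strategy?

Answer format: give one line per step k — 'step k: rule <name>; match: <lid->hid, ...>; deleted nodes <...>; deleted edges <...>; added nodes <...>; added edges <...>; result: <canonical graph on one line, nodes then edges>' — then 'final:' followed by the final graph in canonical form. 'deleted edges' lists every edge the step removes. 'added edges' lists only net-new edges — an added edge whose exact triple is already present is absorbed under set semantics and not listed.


step 1: rule r2; match: 0->5, 1->9; deleted nodes (none); deleted edges (9,5,x); added nodes (none); added edges (none); result: nodes: 0:q, 1:p, 2:p, 3:p, 4:q, 5:q, 6:q, 8:p, 9:q, 10:p, 11:p edges: (0,6,x); (0,11,x); (2,1,y); (3,2,y); (4,5,y); (4,8,y); (6,9,x); (6,10,y); (8,0,x); (8,3,y); (9,6,y); (9,8,x); (9,8,y); (10,9,y); (11,0,x); (11,5,y); (11,10,x)
step 2: rule r2; match: 0->6, 1->0; deleted nodes (none); deleted edges (0,6,x); added nodes (none); added edges (none); result: nodes: 0:q, 1:p, 2:p, 3:p, 4:q, 5:q, 6:q, 8:p, 9:q, 10:p, 11:p edges: (0,11,x); (2,1,y); (3,2,y); (4,5,y); (4,8,y); (6,9,x); (6,10,y); (8,0,x); (8,3,y); (9,6,y); (9,8,x); (9,8,y); (10,9,y); (11,0,x); (11,5,y); (11,10,x)
step 3: rule r2; match: 0->9, 1->6; deleted nodes (none); deleted edges (6,9,x); added nodes (none); added edges (none); result: nodes: 0:q, 1:p, 2:p, 3:p, 4:q, 5:q, 6:q, 8:p, 9:q, 10:p, 11:p edges: (0,11,x); (2,1,y); (3,2,y); (4,5,y); (4,8,y); (6,10,y); (8,0,x); (8,3,y); (9,6,y); (9,8,x); (9,8,y); (10,9,y); (11,0,x); (11,5,y); (11,10,x)
final:
nodes: 0:q, 1:p, 2:p, 3:p, 4:q, 5:q, 6:q, 8:p, 9:q, 10:p, 11:p
edges: (0,11,x); (2,1,y); (3,2,y); (4,5,y); (4,8,y); (6,10,y); (8,0,x); (8,3,y); (9,6,y); (9,8,x); (9,8,y); (10,9,y); (11,0,x); (11,5,y); (11,10,x)


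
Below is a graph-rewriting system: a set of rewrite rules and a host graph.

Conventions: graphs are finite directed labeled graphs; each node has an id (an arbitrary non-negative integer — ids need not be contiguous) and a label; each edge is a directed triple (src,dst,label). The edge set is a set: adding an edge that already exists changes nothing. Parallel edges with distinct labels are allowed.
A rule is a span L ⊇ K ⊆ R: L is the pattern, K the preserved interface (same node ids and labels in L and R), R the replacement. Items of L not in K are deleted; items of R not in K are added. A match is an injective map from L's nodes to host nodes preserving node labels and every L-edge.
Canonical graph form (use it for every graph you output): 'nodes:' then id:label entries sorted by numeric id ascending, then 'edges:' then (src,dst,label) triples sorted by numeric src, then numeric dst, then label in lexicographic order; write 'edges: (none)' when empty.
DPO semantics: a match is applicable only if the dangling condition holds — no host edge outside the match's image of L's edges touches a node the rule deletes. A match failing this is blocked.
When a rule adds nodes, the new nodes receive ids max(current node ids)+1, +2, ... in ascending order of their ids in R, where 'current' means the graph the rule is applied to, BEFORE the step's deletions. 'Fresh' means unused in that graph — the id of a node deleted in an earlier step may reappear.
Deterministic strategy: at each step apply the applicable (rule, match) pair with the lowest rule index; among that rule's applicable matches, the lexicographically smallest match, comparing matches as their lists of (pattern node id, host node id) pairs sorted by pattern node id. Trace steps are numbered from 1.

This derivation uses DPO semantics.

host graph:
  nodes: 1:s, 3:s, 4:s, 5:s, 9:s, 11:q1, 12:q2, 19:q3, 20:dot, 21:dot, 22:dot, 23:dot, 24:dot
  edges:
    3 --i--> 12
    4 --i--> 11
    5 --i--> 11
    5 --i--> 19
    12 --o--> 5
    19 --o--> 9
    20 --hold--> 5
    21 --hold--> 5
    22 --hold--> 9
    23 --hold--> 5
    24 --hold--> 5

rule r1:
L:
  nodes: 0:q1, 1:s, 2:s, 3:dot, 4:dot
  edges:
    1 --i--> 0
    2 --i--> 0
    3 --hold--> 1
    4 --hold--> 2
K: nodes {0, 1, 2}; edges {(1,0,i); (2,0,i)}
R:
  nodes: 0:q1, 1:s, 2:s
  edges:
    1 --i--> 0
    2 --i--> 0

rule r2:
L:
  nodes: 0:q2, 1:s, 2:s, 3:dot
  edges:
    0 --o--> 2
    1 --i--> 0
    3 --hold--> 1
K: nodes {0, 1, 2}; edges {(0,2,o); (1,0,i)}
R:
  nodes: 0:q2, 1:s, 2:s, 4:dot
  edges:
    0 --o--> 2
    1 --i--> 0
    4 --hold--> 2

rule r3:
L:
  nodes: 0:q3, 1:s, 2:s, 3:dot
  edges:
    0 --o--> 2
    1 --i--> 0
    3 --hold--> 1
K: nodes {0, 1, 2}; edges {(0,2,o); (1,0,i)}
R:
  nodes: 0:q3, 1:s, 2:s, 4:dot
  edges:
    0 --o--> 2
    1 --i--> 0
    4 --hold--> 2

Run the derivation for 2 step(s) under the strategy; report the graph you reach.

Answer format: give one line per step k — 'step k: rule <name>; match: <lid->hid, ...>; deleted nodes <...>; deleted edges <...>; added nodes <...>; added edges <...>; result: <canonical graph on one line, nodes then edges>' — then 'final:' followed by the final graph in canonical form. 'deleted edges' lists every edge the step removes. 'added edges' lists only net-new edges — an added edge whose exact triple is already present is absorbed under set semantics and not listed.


step 1: rule r3; match: 0->19, 1->5, 2->9, 3->20; deleted nodes 20; deleted edges (20,5,hold); added nodes 25; added edges (25,9,hold); result: nodes: 1:s, 3:s, 4:s, 5:s, 9:s, 11:q1, 12:q2, 19:q3, 21:dot, 22:dot, 23:dot, 24:dot, 25:dot edges: (3,12,i); (4,11,i); (5,11,i); (5,19,i); (12,5,o); (19,9,o); (21,5,hold); (22,9,hold); (23,5,hold); (24,5,hold); (25,9,hold)
step 2: rule r3; match: 0->19, 1->5, 2->9, 3->21; deleted nodes 21; deleted edges (21,5,hold); added nodes 26; added edges (26,9,hold); result: nodes: 1:s, 3:s, 4:s, 5:s, 9:s, 11:q1, 12:q2, 19:q3, 22:dot, 23:dot, 24:dot, 25:dot, 26:dot edges: (3,12,i); (4,11,i); (5,11,i); (5,19,i); (12,5,o); (19,9,o); (22,9,hold); (23,5,hold); (24,5,hold); (25,9,hold); (26,9,hold)
final:
nodes: 1:s, 3:s, 4:s, 5:s, 9:s, 11:q1, 12:q2, 19:q3, 22:dot, 23:dot, 24:dot, 25:dot, 26:dot
edges: (3,12,i); (4,11,i); (5,11,i); (5,19,i); (12,5,o); (19,9,o); (22,9,hold); (23,5,hold); (24,5,hold); (25,9,hold); (26,9,hold)


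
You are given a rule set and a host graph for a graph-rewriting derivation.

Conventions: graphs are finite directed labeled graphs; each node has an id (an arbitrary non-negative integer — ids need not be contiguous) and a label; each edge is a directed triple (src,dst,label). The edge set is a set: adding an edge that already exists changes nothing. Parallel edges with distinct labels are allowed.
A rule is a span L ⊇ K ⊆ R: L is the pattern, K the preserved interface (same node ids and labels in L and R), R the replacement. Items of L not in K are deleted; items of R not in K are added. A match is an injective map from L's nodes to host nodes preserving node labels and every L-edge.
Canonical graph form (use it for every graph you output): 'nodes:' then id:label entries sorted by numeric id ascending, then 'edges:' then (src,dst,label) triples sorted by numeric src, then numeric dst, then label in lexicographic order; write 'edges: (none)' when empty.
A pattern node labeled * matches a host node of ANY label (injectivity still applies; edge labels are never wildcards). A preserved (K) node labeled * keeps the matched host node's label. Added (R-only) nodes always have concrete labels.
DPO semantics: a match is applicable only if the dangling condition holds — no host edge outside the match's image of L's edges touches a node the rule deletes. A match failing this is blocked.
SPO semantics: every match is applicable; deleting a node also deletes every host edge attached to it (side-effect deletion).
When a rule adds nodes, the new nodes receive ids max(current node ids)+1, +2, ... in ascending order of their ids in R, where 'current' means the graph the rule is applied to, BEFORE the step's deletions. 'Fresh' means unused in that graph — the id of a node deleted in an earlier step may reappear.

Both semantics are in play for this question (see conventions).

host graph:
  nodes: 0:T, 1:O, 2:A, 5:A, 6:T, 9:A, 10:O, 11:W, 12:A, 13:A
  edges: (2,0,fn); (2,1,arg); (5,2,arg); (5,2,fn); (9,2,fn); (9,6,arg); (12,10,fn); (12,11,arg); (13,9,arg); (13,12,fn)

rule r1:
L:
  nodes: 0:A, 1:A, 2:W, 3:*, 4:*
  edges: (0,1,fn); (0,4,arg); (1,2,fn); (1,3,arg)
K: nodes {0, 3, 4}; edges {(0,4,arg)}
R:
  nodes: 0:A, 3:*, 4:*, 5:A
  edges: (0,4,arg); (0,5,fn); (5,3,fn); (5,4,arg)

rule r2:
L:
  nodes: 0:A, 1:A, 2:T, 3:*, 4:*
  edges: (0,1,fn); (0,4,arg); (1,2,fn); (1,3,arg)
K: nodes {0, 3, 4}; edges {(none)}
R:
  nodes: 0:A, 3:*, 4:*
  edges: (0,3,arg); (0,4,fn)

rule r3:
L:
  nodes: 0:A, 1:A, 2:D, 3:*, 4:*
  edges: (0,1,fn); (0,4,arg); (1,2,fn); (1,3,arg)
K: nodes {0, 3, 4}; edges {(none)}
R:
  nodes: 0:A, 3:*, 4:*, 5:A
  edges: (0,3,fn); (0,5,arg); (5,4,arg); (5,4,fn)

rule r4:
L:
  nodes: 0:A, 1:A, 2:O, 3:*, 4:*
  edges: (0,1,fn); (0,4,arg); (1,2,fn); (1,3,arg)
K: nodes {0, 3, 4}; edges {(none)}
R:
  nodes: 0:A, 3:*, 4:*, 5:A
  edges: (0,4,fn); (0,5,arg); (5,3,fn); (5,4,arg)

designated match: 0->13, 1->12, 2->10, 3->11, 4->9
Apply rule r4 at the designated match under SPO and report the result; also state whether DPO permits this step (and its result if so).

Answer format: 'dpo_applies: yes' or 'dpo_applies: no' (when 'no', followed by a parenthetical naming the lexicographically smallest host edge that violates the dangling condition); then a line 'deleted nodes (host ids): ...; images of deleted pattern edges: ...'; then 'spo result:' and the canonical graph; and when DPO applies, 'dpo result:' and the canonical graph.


dpo_applies: yes
deleted nodes (host ids): 10, 12; images of deleted pattern edges: (12,10,fn); (12,11,arg); (13,9,arg); (13,12,fn)
spo result:
nodes: 0:T, 1:O, 2:A, 5:A, 6:T, 9:A, 11:W, 13:A, 14:A
edges: (2,0,fn); (2,1,arg); (5,2,arg); (5,2,fn); (9,2,fn); (9,6,arg); (13,9,fn); (13,14,arg); (14,9,arg); (14,11,fn)
dpo result:
nodes: 0:T, 1:O, 2:A, 5:A, 6:T, 9:A, 11:W, 13:A, 14:A
edges: (2,0,fn); (2,1,arg); (5,2,arg); (5,2,fn); (9,2,fn); (9,6,arg); (13,9,fn); (13,14,arg); (14,9,arg); (14,11,fn)


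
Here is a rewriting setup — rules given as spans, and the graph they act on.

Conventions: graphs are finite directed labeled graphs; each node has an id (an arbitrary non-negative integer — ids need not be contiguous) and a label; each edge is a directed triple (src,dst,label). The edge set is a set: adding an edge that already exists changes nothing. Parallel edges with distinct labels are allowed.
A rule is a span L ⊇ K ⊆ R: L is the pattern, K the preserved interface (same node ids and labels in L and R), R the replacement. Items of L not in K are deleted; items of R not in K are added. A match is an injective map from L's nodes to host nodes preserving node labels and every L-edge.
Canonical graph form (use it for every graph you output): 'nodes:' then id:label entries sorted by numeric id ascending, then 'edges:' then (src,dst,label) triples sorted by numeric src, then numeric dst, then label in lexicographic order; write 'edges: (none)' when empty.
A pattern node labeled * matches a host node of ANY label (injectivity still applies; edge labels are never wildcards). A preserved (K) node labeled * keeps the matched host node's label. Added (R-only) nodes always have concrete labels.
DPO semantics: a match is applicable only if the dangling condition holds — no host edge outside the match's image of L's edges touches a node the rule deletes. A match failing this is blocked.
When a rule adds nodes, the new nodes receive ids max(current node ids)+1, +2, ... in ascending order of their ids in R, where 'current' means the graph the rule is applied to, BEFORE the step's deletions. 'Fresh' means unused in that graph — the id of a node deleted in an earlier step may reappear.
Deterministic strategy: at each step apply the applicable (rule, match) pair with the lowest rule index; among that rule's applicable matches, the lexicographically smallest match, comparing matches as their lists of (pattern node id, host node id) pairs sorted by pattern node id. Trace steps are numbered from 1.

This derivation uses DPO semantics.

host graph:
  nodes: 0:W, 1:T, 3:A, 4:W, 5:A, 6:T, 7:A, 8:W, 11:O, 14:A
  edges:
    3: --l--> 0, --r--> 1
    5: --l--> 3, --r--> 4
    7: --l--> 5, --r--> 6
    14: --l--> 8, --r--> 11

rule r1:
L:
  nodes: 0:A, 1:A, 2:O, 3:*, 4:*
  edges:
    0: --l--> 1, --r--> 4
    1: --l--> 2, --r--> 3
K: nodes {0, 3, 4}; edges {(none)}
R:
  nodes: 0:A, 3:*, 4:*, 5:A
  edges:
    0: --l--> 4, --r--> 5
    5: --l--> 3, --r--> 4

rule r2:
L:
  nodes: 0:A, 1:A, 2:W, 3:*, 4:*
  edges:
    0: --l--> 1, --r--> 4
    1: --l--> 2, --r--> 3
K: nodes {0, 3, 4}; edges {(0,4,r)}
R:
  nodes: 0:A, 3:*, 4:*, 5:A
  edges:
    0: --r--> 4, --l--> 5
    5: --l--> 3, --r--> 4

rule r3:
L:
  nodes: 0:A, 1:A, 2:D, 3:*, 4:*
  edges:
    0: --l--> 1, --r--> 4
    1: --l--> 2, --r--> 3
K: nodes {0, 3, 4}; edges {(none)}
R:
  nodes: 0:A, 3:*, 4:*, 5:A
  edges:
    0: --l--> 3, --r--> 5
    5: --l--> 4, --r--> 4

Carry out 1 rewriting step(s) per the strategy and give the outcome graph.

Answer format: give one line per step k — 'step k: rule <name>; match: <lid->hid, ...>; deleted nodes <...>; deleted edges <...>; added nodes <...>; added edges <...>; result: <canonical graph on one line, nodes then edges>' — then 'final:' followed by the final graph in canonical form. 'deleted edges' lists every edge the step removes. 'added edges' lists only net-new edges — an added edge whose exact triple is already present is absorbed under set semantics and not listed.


step 1: rule r2; match: 0->5, 1->3, 2->0, 3->1, 4->4; deleted nodes 0, 3; deleted edges (3,0,l); (3,1,r); (5,3,l); added nodes 15; added edges (5,15,l); (15,1,l); (15,4,r); result: nodes: 1:T, 4:W, 5:A, 6:T, 7:A, 8:W, 11:O, 14:A, 15:A edges: (5,4,r); (5,15,l); (7,5,l); (7,6,r); (14,8,l); (14,11,r); (15,1,l); (15,4,r)
final:
nodes: 1:T, 4:W, 5:A, 6:T, 7:A, 8:W, 11:O, 14:A, 15:A
edges: (5,4,r); (5,15,l); (7,5,l); (7,6,r); (14,8,l); (14,11,r); (15,1,l); (15,4,r)
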